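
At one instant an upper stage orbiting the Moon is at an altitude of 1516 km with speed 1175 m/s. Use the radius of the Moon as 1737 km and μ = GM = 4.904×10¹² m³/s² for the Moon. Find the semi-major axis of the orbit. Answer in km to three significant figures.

r = 1737 + 1516 = 3253.0 km = 3.253×10⁶ m.
Vis-viva rearranged: 1/a = 2/r − v²/μ = 6.148×10⁻⁷ − 2.815×10⁻⁷ = 3.333×10⁻⁷ m⁻¹.
a = 3.000×10⁶ m = 3000.4 km.

a ≈ 3000 km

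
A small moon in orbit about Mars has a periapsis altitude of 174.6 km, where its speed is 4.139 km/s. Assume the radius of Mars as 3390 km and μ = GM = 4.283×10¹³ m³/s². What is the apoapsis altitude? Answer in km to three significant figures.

apoapsis altitude ≈ 5460 km

r_p = 3390 + 174.6 = 3564.6 km = 3.565×10⁶ m.
Specific energy ε = v²/2 − μ/r = -3.450×10⁶ J/kg, so a = −μ/(2ε) = 6.208×10⁶ m.
The apsides satisfy r_p + r_a = 2a, so the apoapsis radius is 2a − r_p = 8.851×10⁶ m = 8850.9 km.
Apoapsis altitude = 8850.9 − 3390 = 5460.9 km.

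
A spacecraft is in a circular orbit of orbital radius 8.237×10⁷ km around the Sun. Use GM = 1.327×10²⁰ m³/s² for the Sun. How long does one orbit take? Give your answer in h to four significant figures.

T ≈ 3582 h

r = 8.237×10⁷ km = 8.237×10¹⁰ m.
Kepler's third law: T = 2π√(r³/μ) = 2π√((8.237×10¹⁰)³ / 1.327×10²⁰).
r³/μ = 4.211×10¹² s², so T = 2π × 2.052×10⁶ = 1.289×10⁷ s.
Converting: 1.289×10⁷ s ÷ 3600 = 3582 h.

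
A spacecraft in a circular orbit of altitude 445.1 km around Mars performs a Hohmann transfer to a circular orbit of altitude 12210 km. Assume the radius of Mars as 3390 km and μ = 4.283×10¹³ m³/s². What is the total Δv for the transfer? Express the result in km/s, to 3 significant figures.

r₁ = 3390 + 445.1 = 3835.1 km = 3.8351×10⁶ m.
r₂ = 3390 + 12210 = 15600 km = 1.5600×10⁷ m.
Transfer ellipse a_t = (r₁ + r₂)/2 = 9.718×10⁶ m.
At r₁: circular v_c1 = √(μ/r₁) = 3342 m/s; transfer-periapsis v_p = √[μ(2/r₁ − 1/a_t)] = 4234 m/s.
Δv₁ = v_p − v_c1 = 892.3 m/s.
At r₂: circular v_c2 = √(μ/r₂) = 1657 m/s; transfer-apoapsis v_a = √[μ(2/r₂ − 1/a_t)] = 1041 m/s.
Δv₂ = v_c2 − v_a = 616.0 m/s.
Total Δv = Δv₁ + Δv₂ = 1508 m/s = 1.508 km/s.

Δv_total ≈ 1.51 km/s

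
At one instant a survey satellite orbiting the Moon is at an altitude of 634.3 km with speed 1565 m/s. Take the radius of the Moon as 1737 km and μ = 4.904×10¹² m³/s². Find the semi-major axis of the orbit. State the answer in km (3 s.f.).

r = 1737 + 634.3 = 2371.3 km = 2.371×10⁶ m.
Vis-viva rearranged: 1/a = 2/r − v²/μ = 8.434×10⁻⁷ − 4.994×10⁻⁷ = 3.440×10⁻⁷ m⁻¹.
a = 2.907×10⁶ m = 2907.1 km.

a ≈ 2910 km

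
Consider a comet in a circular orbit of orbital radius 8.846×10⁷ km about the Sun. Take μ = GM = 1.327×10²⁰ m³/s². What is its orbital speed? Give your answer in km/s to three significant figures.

r = 8.846×10⁷ km = 8.846×10¹⁰ m.
For a circular orbit v = √(μ/r) = √(1.327×10²⁰ / 8.846×10¹⁰) = √(1.500×10⁹) = 38730 m/s.
That is 38.73 km/s.

v ≈ 38.7 km/s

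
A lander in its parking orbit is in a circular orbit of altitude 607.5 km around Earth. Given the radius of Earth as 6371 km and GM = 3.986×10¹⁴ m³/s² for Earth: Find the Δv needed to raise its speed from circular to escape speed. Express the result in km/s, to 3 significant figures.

Δv ≈ 3.13 km/s

r = 6371 + 607.5 = 6978.5 km = 6.9785×10⁶ m.
Circular speed v_c = √(μ/r) = 7558 m/s.
Escape speed v_esc = √(2μ/r) = √2 × v_c = 10690 m/s.
Δv = v_esc − v_c = 3130 m/s = 3.130 km/s.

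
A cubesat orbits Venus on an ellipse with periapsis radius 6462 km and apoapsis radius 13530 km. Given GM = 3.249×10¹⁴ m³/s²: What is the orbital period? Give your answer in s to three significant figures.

T ≈ 11000 s

Semi-major axis a = (r_p + r_a)/2 = (6462.0 + 13530)/2 = 9996.0 km = 9.996×10⁶ m.
By Kepler's third law T = 2π√(a³/μ) = 2π × 1.753×10³ = 1.102×10⁴ s.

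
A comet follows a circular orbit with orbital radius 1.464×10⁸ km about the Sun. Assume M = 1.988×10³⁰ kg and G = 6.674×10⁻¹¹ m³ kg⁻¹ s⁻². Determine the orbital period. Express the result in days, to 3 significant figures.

μ = GM = 6.674×10⁻¹¹ × 1.988×10³⁰ = 1.327×10²⁰ m³/s².
r = 1.464×10⁸ km = 1.464×10¹¹ m.
Kepler's third law: T = 2π√(r³/μ) = 2π√((1.464×10¹¹)³ / 1.327×10²⁰).
r³/μ = 2.365×10¹³ s², so T = 2π × 4.863×10⁶ = 3.056×10⁷ s.
Converting: 3.056×10⁷ s ÷ 86400 = 353.7 days.

T ≈ 354 days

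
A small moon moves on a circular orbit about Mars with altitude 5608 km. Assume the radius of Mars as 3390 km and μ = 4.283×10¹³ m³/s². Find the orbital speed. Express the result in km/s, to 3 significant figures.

r = 3390 + 5608 = 8998.0 km = 8.9980×10⁶ m.
For a circular orbit v = √(μ/r) = √(4.283×10¹³ / 8.998×10⁶) = √(4.760×10⁶) = 2182 m/s.
That is 2.182 km/s.

v ≈ 2.18 km/s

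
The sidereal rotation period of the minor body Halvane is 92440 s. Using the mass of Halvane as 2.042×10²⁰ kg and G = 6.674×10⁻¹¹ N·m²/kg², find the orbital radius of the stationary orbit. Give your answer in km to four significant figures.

r_sync ≈ 1434 km

μ = GM = 6.674×10⁻¹¹ × 2.042×10²⁰ = 1.363×10¹⁰ m³/s².
A synchronous orbit has period T, so by Kepler's third law a = (μT²/4π²)^(1/3).
μT²/4π² = 1.363×10¹⁰ × (9.244×10⁴)² / 39.48 = 2.950×10¹⁸ m³.
a = 1.434×10⁶ m = 1434.2 km.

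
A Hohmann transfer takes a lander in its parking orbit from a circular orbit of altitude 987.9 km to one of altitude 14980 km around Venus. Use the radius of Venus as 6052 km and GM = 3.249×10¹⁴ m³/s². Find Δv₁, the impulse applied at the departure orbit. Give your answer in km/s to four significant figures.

r₁ = 6052 + 987.9 = 7039.9 km = 7.0399×10⁶ m.
r₂ = 6052 + 14980 = 21032 km = 2.1032×10⁷ m.
Transfer ellipse a_t = (r₁ + r₂)/2 = 1.404×10⁷ m.
At r₁: circular v_c1 = √(μ/r₁) = 6793 m/s; transfer-periapsis v_p = √[μ(2/r₁ − 1/a_t)] = 8316 m/s.
Δv₁ = v_p − v_c1 = 1522 m/s.
= 1.522 km/s.

Δv ≈ 1.522 km/s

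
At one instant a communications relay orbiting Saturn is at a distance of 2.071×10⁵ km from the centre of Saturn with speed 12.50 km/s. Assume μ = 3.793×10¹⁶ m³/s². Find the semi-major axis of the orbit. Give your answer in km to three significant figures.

r = 2.071×10⁸ m.
Specific orbital energy ε = v²/2 − μ/r = (12500)²/2 − 3.793×10¹⁶/2.071×10⁸ = -1.050×10⁸ J/kg.
Since ε = −μ/(2a), a = −μ/(2ε) = 1.806×10⁸ m = 1.8058×10⁵ km.

a ≈ 1.81×10⁵ km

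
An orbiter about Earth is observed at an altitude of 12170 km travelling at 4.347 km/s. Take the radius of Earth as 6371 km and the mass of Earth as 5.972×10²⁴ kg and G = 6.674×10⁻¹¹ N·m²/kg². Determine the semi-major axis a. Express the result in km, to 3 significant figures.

μ = GM = 6.674×10⁻¹¹ × 5.972×10²⁴ = 3.986×10¹⁴ m³/s².
r = 6371 + 12170 = 18541 km = 1.854×10⁷ m.
Specific orbital energy ε = v²/2 − μ/r = (4347)²/2 − 3.986×10¹⁴/1.854×10⁷ = -1.205×10⁷ J/kg.
Since ε = −μ/(2a), a = −μ/(2ε) = 1.654×10⁷ m = 16540 km.

a ≈ 16500 km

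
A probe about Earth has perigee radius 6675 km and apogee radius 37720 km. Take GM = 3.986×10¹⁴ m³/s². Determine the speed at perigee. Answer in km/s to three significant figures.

Semi-major axis a = (r_p + r_a)/2 = 22198 km = 2.220×10⁷ m.
Vis-viva: v² = μ(2/r − 1/a) = 3.986×10¹⁴ × (2.996×10⁻⁷ − 4.505×10⁻⁸) = 1.015×10⁸ m²/s².
v = 10070 m/s = 10.07 km/s.

v ≈ 10.1 km/s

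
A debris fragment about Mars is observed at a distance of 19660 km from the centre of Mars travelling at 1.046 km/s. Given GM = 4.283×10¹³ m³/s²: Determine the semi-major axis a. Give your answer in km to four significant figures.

r = 1.966×10⁷ m.
Vis-viva rearranged: 1/a = 2/r − v²/μ = 1.017×10⁻⁷ − 2.555×10⁻⁸ = 7.618×10⁻⁸ m⁻¹.
a = 1.313×10⁷ m = 13126 km.

a ≈ 13130 km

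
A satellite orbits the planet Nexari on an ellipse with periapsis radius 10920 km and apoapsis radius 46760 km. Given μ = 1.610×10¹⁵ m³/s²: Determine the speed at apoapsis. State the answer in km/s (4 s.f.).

Semi-major axis a = (r_p + r_a)/2 = 28840 km = 2.884×10⁷ m.
Vis-viva: v² = μ(2/r − 1/a) = 1.610×10¹⁵ × (4.277×10⁻⁸ − 3.467×10⁻⁸) = 1.304×10⁷ m²/s².
v = 3611 m/s = 3.611 km/s.

v ≈ 3.611 km/s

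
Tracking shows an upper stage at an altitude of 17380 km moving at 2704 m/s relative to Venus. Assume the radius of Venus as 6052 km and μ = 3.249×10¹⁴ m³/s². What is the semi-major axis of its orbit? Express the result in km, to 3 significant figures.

r = 6052 + 17380 = 23432 km = 2.343×10⁷ m.
Vis-viva rearranged: 1/a = 2/r − v²/μ = 8.535×10⁻⁸ − 2.250×10⁻⁸ = 6.285×10⁻⁸ m⁻¹.
a = 1.591×10⁷ m = 15911 km.

a ≈ 15900 km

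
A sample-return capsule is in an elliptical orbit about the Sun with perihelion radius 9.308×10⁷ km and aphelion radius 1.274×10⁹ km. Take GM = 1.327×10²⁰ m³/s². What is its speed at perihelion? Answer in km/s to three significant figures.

v ≈ 51.5 km/s

Semi-major axis a = (r_p + r_a)/2 = 6.8354×10⁸ km = 6.835×10¹¹ m.
Vis-viva: v² = μ(2/r − 1/a) = 1.327×10²⁰ × (2.149×10⁻¹¹ − 1.463×10⁻¹²) = 2.657×10⁹ m²/s².
v = 51550 m/s = 51.55 km/s.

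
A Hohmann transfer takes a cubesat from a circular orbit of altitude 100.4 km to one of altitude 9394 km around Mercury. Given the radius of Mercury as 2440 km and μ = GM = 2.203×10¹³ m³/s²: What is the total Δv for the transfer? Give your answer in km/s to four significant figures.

Δv_total ≈ 1.387 km/s

r₁ = 2440 + 100.4 = 2540.4 km = 2.5404×10⁶ m.
r₂ = 2440 + 9394 = 11834 km = 1.1834×10⁷ m.
Transfer ellipse a_t = (r₁ + r₂)/2 = 7.187×10⁶ m.
At r₁: circular v_c1 = √(μ/r₁) = 2945 m/s; transfer-periherm v_p = √[μ(2/r₁ − 1/a_t)] = 3779 m/s.
Δv₁ = v_p − v_c1 = 833.9 m/s.
At r₂: circular v_c2 = √(μ/r₂) = 1364 m/s; transfer-apoherm v_a = √[μ(2/r₂ − 1/a_t)] = 811.2 m/s.
Δv₂ = v_c2 − v_a = 553.2 m/s.
Total Δv = Δv₁ + Δv₂ = 1387 m/s = 1.387 km/s.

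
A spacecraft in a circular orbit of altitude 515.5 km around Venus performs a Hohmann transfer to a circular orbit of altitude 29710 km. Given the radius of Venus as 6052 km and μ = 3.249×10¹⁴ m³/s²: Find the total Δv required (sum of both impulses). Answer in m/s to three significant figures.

r₁ = 6052 + 515.5 = 6567.5 km = 6.5675×10⁶ m.
r₂ = 6052 + 29710 = 35762 km = 3.5762×10⁷ m.
Transfer ellipse a_t = (r₁ + r₂)/2 = 2.116×10⁷ m.
At r₁: circular v_c1 = √(μ/r₁) = 7034 m/s; transfer-periapsis v_p = √[μ(2/r₁ − 1/a_t)] = 9143 m/s.
Δv₁ = v_p − v_c1 = 2109 m/s.
At r₂: circular v_c2 = √(μ/r₂) = 3014 m/s; transfer-apoapsis v_a = √[μ(2/r₂ − 1/a_t)] = 1679 m/s.
Δv₂ = v_c2 − v_a = 1335 m/s.
Total Δv = Δv₁ + Δv₂ = 3444 m/s.

Δv_total ≈ 3440 m/s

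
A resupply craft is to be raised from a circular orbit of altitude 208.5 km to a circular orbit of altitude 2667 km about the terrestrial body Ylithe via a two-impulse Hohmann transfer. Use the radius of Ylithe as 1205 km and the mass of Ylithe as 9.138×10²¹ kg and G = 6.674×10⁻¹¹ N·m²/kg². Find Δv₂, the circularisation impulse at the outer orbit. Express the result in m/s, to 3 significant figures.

μ = GM = 6.674×10⁻¹¹ × 9.138×10²¹ = 6.099×10¹¹ m³/s².
r₁ = 1205 + 208.5 = 1413.5 km = 1.4135×10⁶ m.
r₂ = 1205 + 2667 = 3872.0 km = 3.8720×10⁶ m.
Transfer ellipse a_t = (r₁ + r₂)/2 = 2.643×10⁶ m.
At r₁: circular v_c1 = √(μ/r₁) = 656.9 m/s; transfer-periapsis v_p = √[μ(2/r₁ − 1/a_t)] = 795.1 m/s.
At r₂: circular v_c2 = √(μ/r₂) = 396.9 m/s; transfer-apoapsis v_a = √[μ(2/r₂ − 1/a_t)] = 290.2 m/s.
Δv₂ = v_c2 − v_a = 106.6 m/s.

Δv ≈ 107 m/s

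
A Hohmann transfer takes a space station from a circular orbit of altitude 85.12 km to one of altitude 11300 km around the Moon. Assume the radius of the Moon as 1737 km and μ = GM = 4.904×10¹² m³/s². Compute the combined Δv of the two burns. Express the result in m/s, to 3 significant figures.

Δv_total ≈ 842 m/s

r₁ = 1737 + 85.12 = 1822.1 km = 1.8221×10⁶ m.
r₂ = 1737 + 11300 = 13037 km = 1.3037×10⁷ m.
Transfer ellipse a_t = (r₁ + r₂)/2 = 7.430×10⁶ m.
At r₁: circular v_c1 = √(μ/r₁) = 1641 m/s; transfer-perilune v_p = √[μ(2/r₁ − 1/a_t)] = 2173 m/s.
Δv₁ = v_p − v_c1 = 532.6 m/s.
At r₂: circular v_c2 = √(μ/r₂) = 613.3 m/s; transfer-apolune v_a = √[μ(2/r₂ − 1/a_t)] = 303.7 m/s.
Δv₂ = v_c2 − v_a = 309.6 m/s.
Total Δv = Δv₁ + Δv₂ = 842.2 m/s.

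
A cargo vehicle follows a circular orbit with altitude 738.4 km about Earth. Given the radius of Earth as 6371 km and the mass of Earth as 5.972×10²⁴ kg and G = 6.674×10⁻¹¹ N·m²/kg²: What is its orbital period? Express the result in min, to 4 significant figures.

μ = GM = 6.674×10⁻¹¹ × 5.972×10²⁴ = 3.986×10¹⁴ m³/s².
r = 6371 + 738.4 = 7109.4 km = 7.1094×10⁶ m.
Kepler's third law: T = 2π√(r³/μ) = 2π√((7.109×10⁶)³ / 3.986×10¹⁴).
r³/μ = 9.016×10⁵ s², so T = 2π × 9.495×10² = 5.966×10³ s.
Converting: 5.966×10³ s ÷ 60.00 = 99.43 min.

T ≈ 99.43 min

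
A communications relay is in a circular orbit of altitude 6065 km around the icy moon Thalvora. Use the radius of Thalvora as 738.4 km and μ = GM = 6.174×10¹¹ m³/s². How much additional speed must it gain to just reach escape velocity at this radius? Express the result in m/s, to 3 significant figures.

r = 738.4 + 6065 = 6803.4 km = 6.8034×10⁶ m.
Circular speed v_c = √(μ/r) = 301.2 m/s.
Escape speed v_esc = √(2μ/r) = √2 × v_c = 426.0 m/s.
Δv = v_esc − v_c = 124.8 m/s.

Δv ≈ 125 m/s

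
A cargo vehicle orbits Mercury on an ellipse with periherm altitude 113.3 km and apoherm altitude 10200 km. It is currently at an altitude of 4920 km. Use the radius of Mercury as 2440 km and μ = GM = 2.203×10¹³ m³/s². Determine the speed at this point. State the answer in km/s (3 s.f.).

v ≈ 1.76 km/s

r_p = 2440 + 113.3 = 2553.3 km = 2.5533×10⁶ m.
r_a = 2440 + 10200 = 12640 km = 1.2640×10⁷ m.
r = 2440 + 4920 = 7360.0 km = 7.360×10⁶ m.
Semi-major axis a = (r_p + r_a)/2 = 7596.6 km = 7.597×10⁶ m.
Vis-viva: v² = μ(2/r − 1/a) = 2.203×10¹³ × (2.717×10⁻⁷ − 1.316×10⁻⁷) = 3.086×10⁶ m²/s².
v = 1757 m/s = 1.757 km/s.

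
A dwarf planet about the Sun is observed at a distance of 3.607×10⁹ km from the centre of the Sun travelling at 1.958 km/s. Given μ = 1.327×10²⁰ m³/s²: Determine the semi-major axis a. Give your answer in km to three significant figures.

r = 3.607×10¹² m.
Specific orbital energy ε = v²/2 − μ/r = (1958)²/2 − 1.327×10²⁰/3.607×10¹² = -3.487×10⁷ J/kg.
Since ε = −μ/(2a), a = −μ/(2ε) = 1.903×10¹² m = 1.9026×10⁹ km.

a ≈ 1.90×10⁹ km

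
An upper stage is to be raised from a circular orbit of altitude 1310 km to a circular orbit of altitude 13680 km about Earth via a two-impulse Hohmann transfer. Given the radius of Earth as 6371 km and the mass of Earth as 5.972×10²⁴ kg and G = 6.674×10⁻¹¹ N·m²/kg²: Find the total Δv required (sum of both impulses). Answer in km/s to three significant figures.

Δv_total ≈ 2.60 km/s

μ = GM = 6.674×10⁻¹¹ × 5.972×10²⁴ = 3.986×10¹⁴ m³/s².
r₁ = 6371 + 1310 = 7681.0 km = 7.6810×10⁶ m.
r₂ = 6371 + 13680 = 20051 km = 2.0051×10⁷ m.
Transfer ellipse a_t = (r₁ + r₂)/2 = 1.387×10⁷ m.
At r₁: circular v_c1 = √(μ/r₁) = 7204 m/s; transfer-perigee v_p = √[μ(2/r₁ − 1/a_t)] = 8662 m/s.
Δv₁ = v_p − v_c1 = 1459 m/s.
At r₂: circular v_c2 = √(μ/r₂) = 4458 m/s; transfer-apogee v_a = √[μ(2/r₂ − 1/a_t)] = 3318 m/s.
Δv₂ = v_c2 − v_a = 1140 m/s.
Total Δv = Δv₁ + Δv₂ = 2599 m/s = 2.599 km/s.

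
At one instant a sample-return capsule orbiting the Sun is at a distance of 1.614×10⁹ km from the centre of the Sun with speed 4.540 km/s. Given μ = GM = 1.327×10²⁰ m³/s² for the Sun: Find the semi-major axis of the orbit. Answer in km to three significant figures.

a ≈ 9.23×10⁸ km

r = 1.614×10¹² m.
Vis-viva rearranged: 1/a = 2/r − v²/μ = 1.239×10⁻¹² − 1.553×10⁻¹³ = 1.084×10⁻¹² m⁻¹.
a = 9.227×10¹¹ m = 9.2265×10⁸ km.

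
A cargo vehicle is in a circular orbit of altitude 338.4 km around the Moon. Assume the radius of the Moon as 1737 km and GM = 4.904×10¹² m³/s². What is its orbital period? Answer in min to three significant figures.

T ≈ 141 min

r = 1737 + 338.4 = 2075.4 km = 2.0754×10⁶ m.
Kepler's third law: T = 2π√(r³/μ) = 2π√((2.075×10⁶)³ / 4.904×10¹²).
r³/μ = 1.823×10⁶ s², so T = 2π × 1.350×10³ = 8.483×10³ s.
Converting: 8.483×10³ s ÷ 60.00 = 141.4 min.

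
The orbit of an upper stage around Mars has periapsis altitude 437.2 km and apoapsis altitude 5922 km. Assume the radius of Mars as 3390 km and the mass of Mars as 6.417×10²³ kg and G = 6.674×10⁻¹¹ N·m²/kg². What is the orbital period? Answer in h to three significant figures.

T ≈ 4.49 h

μ = GM = 6.674×10⁻¹¹ × 6.417×10²³ = 4.283×10¹³ m³/s².
r_p = 3390 + 437.2 = 3827.2 km = 3.8272×10⁶ m.
r_a = 3390 + 5922 = 9312.0 km = 9.3120×10⁶ m.
Semi-major axis a = (r_p + r_a)/2 = (3827.2 + 9312.0)/2 = 6569.6 km = 6.570×10⁶ m.
By Kepler's third law T = 2π√(a³/μ) = 2π × 2.573×10³ = 1.617×10⁴ s.
= 4.491 h.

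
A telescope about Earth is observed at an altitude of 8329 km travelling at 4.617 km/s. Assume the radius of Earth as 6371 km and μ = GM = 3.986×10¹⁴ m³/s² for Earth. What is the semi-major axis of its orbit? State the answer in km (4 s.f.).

a ≈ 12110 km

r = 6371 + 8329 = 14700 km = 1.470×10⁷ m.
Vis-viva rearranged: 1/a = 2/r − v²/μ = 1.361×10⁻⁷ − 5.348×10⁻⁸ = 8.258×10⁻⁸ m⁻¹.
a = 1.211×10⁷ m = 12110 km.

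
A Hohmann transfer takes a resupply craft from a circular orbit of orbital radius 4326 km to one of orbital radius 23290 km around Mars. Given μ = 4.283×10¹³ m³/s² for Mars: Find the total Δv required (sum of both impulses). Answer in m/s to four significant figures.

Δv_total ≈ 1537 m/s

r₁ = 4326 km = 4.326×10⁶ m.
r₂ = 23290 km = 2.329×10⁷ m.
Transfer ellipse a_t = (r₁ + r₂)/2 = 1.381×10⁷ m.
At r₁: circular v_c1 = √(μ/r₁) = 3147 m/s; transfer-periapsis v_p = √[μ(2/r₁ − 1/a_t)] = 4086 m/s.
Δv₁ = v_p − v_c1 = 940.0 m/s.
At r₂: circular v_c2 = √(μ/r₂) = 1356 m/s; transfer-apoapsis v_a = √[μ(2/r₂ − 1/a_t)] = 759.0 m/s.
Δv₂ = v_c2 − v_a = 597.0 m/s.
Total Δv = Δv₁ + Δv₂ = 1537 m/s.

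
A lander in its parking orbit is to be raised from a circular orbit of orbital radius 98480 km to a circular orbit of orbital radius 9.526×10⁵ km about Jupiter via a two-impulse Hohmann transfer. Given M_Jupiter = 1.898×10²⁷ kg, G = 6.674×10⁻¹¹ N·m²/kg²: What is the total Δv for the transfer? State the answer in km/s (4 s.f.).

Δv_total ≈ 18.96 km/s

μ = GM = 6.674×10⁻¹¹ × 1.898×10²⁷ = 1.267×10¹⁷ m³/s².
r₁ = 98480 km = 9.848×10⁷ m.
r₂ = 9.526×10⁵ km = 9.526×10⁸ m.
Transfer ellipse a_t = (r₁ + r₂)/2 = 5.255×10⁸ m.
At r₁: circular v_c1 = √(μ/r₁) = 35860 m/s; transfer-perijove v_p = √[μ(2/r₁ − 1/a_t)] = 48290 m/s.
Δv₁ = v_p − v_c1 = 12420 m/s.
At r₂: circular v_c2 = √(μ/r₂) = 11530 m/s; transfer-apojove v_a = √[μ(2/r₂ − 1/a_t)] = 4992 m/s.
Δv₂ = v_c2 − v_a = 6540 m/s.
Total Δv = Δv₁ + Δv₂ = 18960 m/s = 18.96 km/s.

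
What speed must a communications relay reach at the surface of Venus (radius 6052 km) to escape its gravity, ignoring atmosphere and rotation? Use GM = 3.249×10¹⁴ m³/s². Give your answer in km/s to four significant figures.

r = R = 6.052×10⁶ m.
Escape speed v_esc = √(2μ/r) = √(2 × 3.249×10¹⁴ / 6.052×10⁶) = √(1.074×10⁸) = 10360 m/s.
= 10.36 km/s.

v_esc ≈ 10.36 km/s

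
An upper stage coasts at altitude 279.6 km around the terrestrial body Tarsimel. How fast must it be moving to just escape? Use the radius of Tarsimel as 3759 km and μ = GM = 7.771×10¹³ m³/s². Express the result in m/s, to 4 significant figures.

r = 3759 + 279.6 = 4038.6 km = 4.0386×10⁶ m.
Escape speed v_esc = √(2μ/r) = √(2 × 7.771×10¹³ / 4.039×10⁶) = √(3.848×10⁷) = 6204 m/s.

v_esc ≈ 6204 m/s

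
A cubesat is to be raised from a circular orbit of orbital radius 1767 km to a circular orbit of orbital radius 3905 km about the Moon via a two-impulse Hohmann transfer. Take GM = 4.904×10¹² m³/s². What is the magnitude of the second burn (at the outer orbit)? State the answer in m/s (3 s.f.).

Δv ≈ 236 m/s

r₁ = 1767 km = 1.767×10⁶ m.
r₂ = 3905 km = 3.905×10⁶ m.
Transfer ellipse a_t = (r₁ + r₂)/2 = 2.836×10⁶ m.
At r₁: circular v_c1 = √(μ/r₁) = 1666 m/s; transfer-perilune v_p = √[μ(2/r₁ − 1/a_t)] = 1955 m/s.
At r₂: circular v_c2 = √(μ/r₂) = 1121 m/s; transfer-apolune v_a = √[μ(2/r₂ − 1/a_t)] = 884.6 m/s.
Δv₂ = v_c2 − v_a = 236.1 m/s.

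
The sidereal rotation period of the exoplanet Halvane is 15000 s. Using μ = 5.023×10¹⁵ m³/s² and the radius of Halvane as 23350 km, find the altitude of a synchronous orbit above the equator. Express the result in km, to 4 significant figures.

A synchronous orbit has period T, so by Kepler's third law a = (μT²/4π²)^(1/3).
μT²/4π² = 5.023×10¹⁵ × (1.500×10⁴)² / 39.48 = 2.863×10²² m³.
a = 3.059×10⁷ m = 30591 km.
Altitude h = a − R = 30591 − 23350 = 7241.1 km.

h_sync ≈ 7241 km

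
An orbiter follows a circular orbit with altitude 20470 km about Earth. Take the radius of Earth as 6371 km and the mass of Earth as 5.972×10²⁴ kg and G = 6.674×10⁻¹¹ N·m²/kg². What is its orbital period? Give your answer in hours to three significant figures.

T ≈ 12.2 hours

μ = GM = 6.674×10⁻¹¹ × 5.972×10²⁴ = 3.986×10¹⁴ m³/s².
r = 6371 + 20470 = 26841 km = 2.6841×10⁷ m.
Kepler's third law: T = 2π√(r³/μ) = 2π√((2.684×10⁷)³ / 3.986×10¹⁴).
r³/μ = 4.852×10⁷ s², so T = 2π × 6.965×10³ = 4.376×10⁴ s.
Converting: 4.376×10⁴ s ÷ 3600 = 12.16 hours.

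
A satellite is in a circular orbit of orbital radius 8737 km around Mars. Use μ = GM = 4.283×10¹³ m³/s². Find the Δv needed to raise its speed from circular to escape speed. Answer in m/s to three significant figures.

Δv ≈ 917 m/s

r = 8737 km = 8.737×10⁶ m.
Circular speed v_c = √(μ/r) = 2214 m/s.
Escape speed v_esc = √(2μ/r) = √2 × v_c = 3131 m/s.
Δv = v_esc − v_c = 917.1 m/s.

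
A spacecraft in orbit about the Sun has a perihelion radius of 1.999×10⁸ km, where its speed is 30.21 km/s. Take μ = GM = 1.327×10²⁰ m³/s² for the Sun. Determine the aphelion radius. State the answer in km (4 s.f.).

aphelion radius ≈ 4.396×10⁸ km

r_p = 1.999×10¹¹ m.
Specific energy ε = v²/2 − μ/r = -2.075×10⁸ J/kg, so a = −μ/(2ε) = 3.197×10¹¹ m.
The apsides satisfy r_p + r_a = 2a, so the aphelion radius is 2a − r_p = 4.396×10¹¹ m = 4.3959×10⁸ km.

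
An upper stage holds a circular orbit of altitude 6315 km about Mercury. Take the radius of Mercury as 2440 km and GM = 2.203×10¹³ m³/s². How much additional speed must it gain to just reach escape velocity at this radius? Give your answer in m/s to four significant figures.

r = 2440 + 6315 = 8755.0 km = 8.7550×10⁶ m.
Circular speed v_c = √(μ/r) = 1586 m/s.
Escape speed v_esc = √(2μ/r) = √2 × v_c = 2243 m/s.
Δv = v_esc − v_c = 657.1 m/s.

Δv ≈ 657.1 m/s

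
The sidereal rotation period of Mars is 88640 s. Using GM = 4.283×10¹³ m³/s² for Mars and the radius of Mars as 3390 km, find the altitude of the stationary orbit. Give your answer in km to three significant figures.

h_sync ≈ 17000 km

A synchronous orbit has period T, so by Kepler's third law a = (μT²/4π²)^(1/3).
μT²/4π² = 4.283×10¹³ × (8.864×10⁴)² / 39.48 = 8.524×10²¹ m³.
a = 2.043×10⁷ m = 20428 km.
Altitude h = a − R = 20428 − 3390 = 17038 km.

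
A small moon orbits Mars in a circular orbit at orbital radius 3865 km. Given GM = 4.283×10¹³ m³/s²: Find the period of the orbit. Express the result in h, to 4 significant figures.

T ≈ 2.026 h

r = 3865 km = 3.865×10⁶ m.
Kepler's third law: T = 2π√(r³/μ) = 2π√((3.865×10⁶)³ / 4.283×10¹³).
r³/μ = 1.348×10⁶ s², so T = 2π × 1.161×10³ = 7.295×10³ s.
Converting: 7.295×10³ s ÷ 3600 = 2.026 h.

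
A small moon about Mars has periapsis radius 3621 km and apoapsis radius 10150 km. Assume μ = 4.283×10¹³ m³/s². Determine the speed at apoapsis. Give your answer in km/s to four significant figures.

v ≈ 1.490 km/s

Semi-major axis a = (r_p + r_a)/2 = 6885.5 km = 6.886×10⁶ m.
Vis-viva: v² = μ(2/r − 1/a) = 4.283×10¹³ × (1.970×10⁻⁷ − 1.452×10⁻⁷) = 2.219×10⁶ m²/s².
v = 1490 m/s = 1.490 km/s.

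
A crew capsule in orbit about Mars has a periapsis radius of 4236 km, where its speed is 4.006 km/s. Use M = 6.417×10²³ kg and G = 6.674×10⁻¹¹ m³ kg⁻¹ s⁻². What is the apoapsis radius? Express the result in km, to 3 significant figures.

μ = GM = 6.674×10⁻¹¹ × 6.417×10²³ = 4.283×10¹³ m³/s².
r_p = 4.236×10⁶ m.
Specific energy ε = v²/2 − μ/r = -2.086×10⁶ J/kg, so a = −μ/(2ε) = 1.026×10⁷ m.
The apsides satisfy r_p + r_a = 2a, so the apoapsis radius is 2a − r_p = 1.629×10⁷ m = 16292 km.

apoapsis radius ≈ 16300 km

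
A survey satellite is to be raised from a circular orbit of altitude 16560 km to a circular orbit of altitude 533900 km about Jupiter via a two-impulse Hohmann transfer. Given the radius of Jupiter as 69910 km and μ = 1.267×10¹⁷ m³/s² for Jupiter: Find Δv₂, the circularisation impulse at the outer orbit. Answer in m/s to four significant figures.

Δv ≈ 7235 m/s

r₁ = 69910 + 16560 = 86470 km = 8.6470×10⁷ m.
r₂ = 69910 + 533900 = 603810 km = 6.0381×10⁸ m.
Transfer ellipse a_t = (r₁ + r₂)/2 = 3.451×10⁸ m.
At r₁: circular v_c1 = √(μ/r₁) = 38280 m/s; transfer-perijove v_p = √[μ(2/r₁ − 1/a_t)] = 50630 m/s.
At r₂: circular v_c2 = √(μ/r₂) = 14490 m/s; transfer-apojove v_a = √[μ(2/r₂ − 1/a_t)] = 7251 m/s.
Δv₂ = v_c2 − v_a = 7235 m/s.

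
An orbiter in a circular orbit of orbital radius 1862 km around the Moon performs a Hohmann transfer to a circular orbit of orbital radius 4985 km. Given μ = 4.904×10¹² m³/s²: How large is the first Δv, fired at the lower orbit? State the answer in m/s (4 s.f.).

r₁ = 1862 km = 1.862×10⁶ m.
r₂ = 4985 km = 4.985×10⁶ m.
Transfer ellipse a_t = (r₁ + r₂)/2 = 3.424×10⁶ m.
At r₁: circular v_c1 = √(μ/r₁) = 1623 m/s; transfer-perilune v_p = √[μ(2/r₁ − 1/a_t)] = 1958 m/s.
Δv₁ = v_p − v_c1 = 335.4 m/s.

Δv ≈ 335.4 m/s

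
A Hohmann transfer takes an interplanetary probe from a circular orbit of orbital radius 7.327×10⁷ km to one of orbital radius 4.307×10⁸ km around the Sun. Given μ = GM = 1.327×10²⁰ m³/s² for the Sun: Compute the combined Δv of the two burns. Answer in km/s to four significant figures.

r₁ = 7.327×10⁷ km = 7.327×10¹⁰ m.
r₂ = 4.307×10⁸ km = 4.307×10¹¹ m.
Transfer ellipse a_t = (r₁ + r₂)/2 = 2.520×10¹¹ m.
At r₁: circular v_c1 = √(μ/r₁) = 42560 m/s; transfer-perihelion v_p = √[μ(2/r₁ − 1/a_t)] = 55640 m/s.
Δv₁ = v_p − v_c1 = 13080 m/s.
At r₂: circular v_c2 = √(μ/r₂) = 17550 m/s; transfer-aphelion v_a = √[μ(2/r₂ − 1/a_t)] = 9465 m/s.
Δv₂ = v_c2 − v_a = 8088 m/s.
Total Δv = Δv₁ + Δv₂ = 21170 m/s = 21.17 km/s.

Δv_total ≈ 21.17 km/s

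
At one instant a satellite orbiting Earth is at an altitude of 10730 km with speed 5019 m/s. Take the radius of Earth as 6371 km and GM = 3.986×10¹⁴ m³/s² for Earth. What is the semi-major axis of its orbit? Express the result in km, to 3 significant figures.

r = 6371 + 10730 = 17101 km = 1.710×10⁷ m.
Vis-viva rearranged: 1/a = 2/r − v²/μ = 1.170×10⁻⁷ − 6.320×10⁻⁸ = 5.376×10⁻⁸ m⁻¹.
a = 1.860×10⁷ m = 18603 km.

a ≈ 18600 km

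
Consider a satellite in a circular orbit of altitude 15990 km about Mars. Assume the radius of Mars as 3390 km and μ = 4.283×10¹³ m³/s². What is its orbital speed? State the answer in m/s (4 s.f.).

r = 3390 + 15990 = 19380 km = 1.9380×10⁷ m.
For a circular orbit v = √(μ/r) = √(4.283×10¹³ / 1.938×10⁷) = √(2.210×10⁶) = 1487 m/s.

v ≈ 1487 m/s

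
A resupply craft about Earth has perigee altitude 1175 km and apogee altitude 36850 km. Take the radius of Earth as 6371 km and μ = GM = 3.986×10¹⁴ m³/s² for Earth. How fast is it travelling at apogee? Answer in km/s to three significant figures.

v ≈ 1.66 km/s

r_p = 6371 + 1175 = 7546.0 km = 7.5460×10⁶ m.
r_a = 6371 + 36850 = 43221 km = 4.3221×10⁷ m.
Semi-major axis a = (r_p + r_a)/2 = 25384 km = 2.538×10⁷ m.
Vis-viva: v² = μ(2/r − 1/a) = 3.986×10¹⁴ × (4.627×10⁻⁸ − 3.940×10⁻⁸) = 2.742×10⁶ m²/s².
v = 1656 m/s = 1.656 km/s.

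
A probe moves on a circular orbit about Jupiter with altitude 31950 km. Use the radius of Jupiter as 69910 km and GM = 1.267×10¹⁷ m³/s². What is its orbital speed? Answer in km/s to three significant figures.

r = 69910 + 31950 = 101860 km = 1.0186×10⁸ m.
For a circular orbit v = √(μ/r) = √(1.267×10¹⁷ / 1.019×10⁸) = √(1.244×10⁹) = 35270 m/s.
That is 35.27 km/s.

v ≈ 35.3 km/s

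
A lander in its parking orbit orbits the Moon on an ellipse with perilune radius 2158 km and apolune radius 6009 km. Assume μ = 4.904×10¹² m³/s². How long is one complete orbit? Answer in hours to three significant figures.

Semi-major axis a = (r_p + r_a)/2 = (2158.0 + 6009.0)/2 = 4083.5 km = 4.084×10⁶ m.
By Kepler's third law T = 2π√(a³/μ) = 2π × 3.726×10³ = 2.341×10⁴ s.
= 6.504 hours.

T ≈ 6.50 hours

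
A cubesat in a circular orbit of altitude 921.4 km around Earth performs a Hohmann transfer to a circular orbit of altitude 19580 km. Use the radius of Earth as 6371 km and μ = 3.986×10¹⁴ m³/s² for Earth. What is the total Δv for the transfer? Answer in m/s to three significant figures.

Δv_total ≈ 3170 m/s

r₁ = 6371 + 921.4 = 7292.4 km = 7.2924×10⁶ m.
r₂ = 6371 + 19580 = 25951 km = 2.5951×10⁷ m.
Transfer ellipse a_t = (r₁ + r₂)/2 = 1.662×10⁷ m.
At r₁: circular v_c1 = √(μ/r₁) = 7393 m/s; transfer-perigee v_p = √[μ(2/r₁ − 1/a_t)] = 9238 m/s.
Δv₁ = v_p − v_c1 = 1845 m/s.
At r₂: circular v_c2 = √(μ/r₂) = 3919 m/s; transfer-apogee v_a = √[μ(2/r₂ − 1/a_t)] = 2596 m/s.
Δv₂ = v_c2 − v_a = 1323 m/s.
Total Δv = Δv₁ + Δv₂ = 3168 m/s.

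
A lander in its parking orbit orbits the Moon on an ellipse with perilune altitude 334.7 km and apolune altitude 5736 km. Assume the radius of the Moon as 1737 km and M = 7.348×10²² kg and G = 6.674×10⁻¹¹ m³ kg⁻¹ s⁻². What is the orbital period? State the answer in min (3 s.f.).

T ≈ 493 min

μ = GM = 6.674×10⁻¹¹ × 7.348×10²² = 4.904×10¹² m³/s².
r_p = 1737 + 334.7 = 2071.7 km = 2.0717×10⁶ m.
r_a = 1737 + 5736 = 7473.0 km = 7.4730×10⁶ m.
Semi-major axis a = (r_p + r_a)/2 = (2071.7 + 7473.0)/2 = 4772.4 km = 4.772×10⁶ m.
By Kepler's third law T = 2π√(a³/μ) = 2π × 4.708×10³ = 2.958×10⁴ s.
= 493.0 min.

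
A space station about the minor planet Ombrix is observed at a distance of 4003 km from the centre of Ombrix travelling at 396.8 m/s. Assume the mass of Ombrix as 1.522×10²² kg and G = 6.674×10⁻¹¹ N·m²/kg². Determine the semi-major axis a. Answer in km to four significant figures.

μ = GM = 6.674×10⁻¹¹ × 1.522×10²² = 1.016×10¹² m³/s².
r = 4.003×10⁶ m.
Vis-viva rearranged: 1/a = 2/r − v²/μ = 4.996×10⁻⁷ − 1.550×10⁻⁷ = 3.446×10⁻⁷ m⁻¹.
a = 2.902×10⁶ m = 2901.7 km.

a ≈ 2902 km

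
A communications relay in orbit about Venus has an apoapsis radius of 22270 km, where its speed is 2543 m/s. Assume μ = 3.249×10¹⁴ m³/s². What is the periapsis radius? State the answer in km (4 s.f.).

r_a = 2.227×10⁷ m.
Specific energy ε = v²/2 − μ/r = -1.136×10⁷ J/kg, so a = −μ/(2ε) = 1.431×10⁷ m.
The apsides satisfy r_p + r_a = 2a, so the periapsis radius is 2a − r_a = 6.341×10⁶ m = 6341.2 km.

periapsis radius ≈ 6341 km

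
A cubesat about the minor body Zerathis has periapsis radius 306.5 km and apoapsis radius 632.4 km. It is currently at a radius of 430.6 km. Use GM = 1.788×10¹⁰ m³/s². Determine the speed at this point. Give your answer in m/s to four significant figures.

v ≈ 212.0 m/s

Semi-major axis a = (r_p + r_a)/2 = 469.45 km = 4.694×10⁵ m.
Vis-viva: v² = μ(2/r − 1/a) = 1.788×10¹⁰ × (4.645×10⁻⁶ − 2.130×10⁻⁶) = 4.496×10⁴ m²/s².
v = 212.0 m/s.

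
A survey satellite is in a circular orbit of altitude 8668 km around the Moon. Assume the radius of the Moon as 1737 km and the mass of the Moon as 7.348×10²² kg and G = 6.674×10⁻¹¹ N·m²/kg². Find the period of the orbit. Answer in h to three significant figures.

μ = GM = 6.674×10⁻¹¹ × 7.348×10²² = 4.904×10¹² m³/s².
r = 1737 + 8668 = 10405 km = 1.0405×10⁷ m.
Kepler's third law: T = 2π√(r³/μ) = 2π√((1.040×10⁷)³ / 4.904×10¹²).
r³/μ = 2.297×10⁸ s², so T = 2π × 1.516×10⁴ = 9.523×10⁴ s.
Converting: 9.523×10⁴ s ÷ 3600 = 26.45 h.

T ≈ 26.5 h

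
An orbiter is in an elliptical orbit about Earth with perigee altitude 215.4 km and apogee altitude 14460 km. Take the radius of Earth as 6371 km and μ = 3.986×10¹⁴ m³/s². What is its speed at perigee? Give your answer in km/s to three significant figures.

r_p = 6371 + 215.4 = 6586.4 km = 6.5864×10⁶ m.
r_a = 6371 + 14460 = 20831 km = 2.0831×10⁷ m.
Semi-major axis a = (r_p + r_a)/2 = 13709 km = 1.371×10⁷ m.
Vis-viva: v² = μ(2/r − 1/a) = 3.986×10¹⁴ × (3.037×10⁻⁷ − 7.295×10⁻⁸) = 9.196×10⁷ m²/s².
v = 9590 m/s = 9.590 km/s.

v ≈ 9.59 km/s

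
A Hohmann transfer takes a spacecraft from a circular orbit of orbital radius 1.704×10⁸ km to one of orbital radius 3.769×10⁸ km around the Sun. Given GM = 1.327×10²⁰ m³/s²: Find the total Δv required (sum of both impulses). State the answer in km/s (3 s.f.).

Δv_total ≈ 8.80 km/s

r₁ = 1.704×10⁸ km = 1.704×10¹¹ m.
r₂ = 3.769×10⁸ km = 3.769×10¹¹ m.
Transfer ellipse a_t = (r₁ + r₂)/2 = 2.736×10¹¹ m.
At r₁: circular v_c1 = √(μ/r₁) = 27910 m/s; transfer-perihelion v_p = √[μ(2/r₁ − 1/a_t)] = 32750 m/s.
Δv₁ = v_p − v_c1 = 4844 m/s.
At r₂: circular v_c2 = √(μ/r₂) = 18760 m/s; transfer-aphelion v_a = √[μ(2/r₂ − 1/a_t)] = 14810 m/s.
Δv₂ = v_c2 − v_a = 3957 m/s.
Total Δv = Δv₁ + Δv₂ = 8801 m/s = 8.801 km/s.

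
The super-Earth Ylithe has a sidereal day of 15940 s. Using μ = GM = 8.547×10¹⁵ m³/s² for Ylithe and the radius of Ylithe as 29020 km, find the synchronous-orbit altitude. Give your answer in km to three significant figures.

h_sync ≈ 9010 km

A synchronous orbit has period T, so by Kepler's third law a = (μT²/4π²)^(1/3).
μT²/4π² = 8.547×10¹⁵ × (1.594×10⁴)² / 39.48 = 5.501×10²² m³.
a = 3.803×10⁷ m = 38032 km.
Altitude h = a − R = 38032 − 29020 = 9011.5 km.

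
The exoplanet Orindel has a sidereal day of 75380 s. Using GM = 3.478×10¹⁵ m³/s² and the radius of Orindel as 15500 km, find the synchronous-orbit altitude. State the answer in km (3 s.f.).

h_sync ≈ 63900 km

A synchronous orbit has period T, so by Kepler's third law a = (μT²/4π²)^(1/3).
μT²/4π² = 3.478×10¹⁵ × (7.538×10⁴)² / 39.48 = 5.006×10²³ m³.
a = 7.940×10⁷ m = 79401 km.
Altitude h = a − R = 79401 − 15500 = 63901 km.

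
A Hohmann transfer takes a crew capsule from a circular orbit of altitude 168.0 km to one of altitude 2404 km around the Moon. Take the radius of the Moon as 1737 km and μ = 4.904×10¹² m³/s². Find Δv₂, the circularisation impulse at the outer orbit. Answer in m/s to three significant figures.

Δv ≈ 224 m/s

r₁ = 1737 + 168.0 = 1905.0 km = 1.9050×10⁶ m.
r₂ = 1737 + 2404 = 4141.0 km = 4.1410×10⁶ m.
Transfer ellipse a_t = (r₁ + r₂)/2 = 3.023×10⁶ m.
At r₁: circular v_c1 = √(μ/r₁) = 1604 m/s; transfer-perilune v_p = √[μ(2/r₁ − 1/a_t)] = 1878 m/s.
At r₂: circular v_c2 = √(μ/r₂) = 1088 m/s; transfer-apolune v_a = √[μ(2/r₂ − 1/a_t)] = 863.9 m/s.
Δv₂ = v_c2 − v_a = 224.4 m/s.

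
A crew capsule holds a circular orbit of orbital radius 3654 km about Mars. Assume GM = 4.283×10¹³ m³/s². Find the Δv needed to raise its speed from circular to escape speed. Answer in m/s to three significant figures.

r = 3654 km = 3.654×10⁶ m.
Circular speed v_c = √(μ/r) = 3424 m/s.
Escape speed v_esc = √(2μ/r) = √2 × v_c = 4842 m/s.
Δv = v_esc − v_c = 1418 m/s.

Δv ≈ 1420 m/s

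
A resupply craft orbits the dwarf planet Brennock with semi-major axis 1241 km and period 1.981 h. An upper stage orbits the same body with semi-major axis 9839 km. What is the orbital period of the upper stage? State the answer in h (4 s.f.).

T₂ ≈ 44.22 h

Kepler's third law: T² ∝ a³, so T₂ = T₁ (a₂/a₁)^(3/2).
a₂/a₁ = 7.928, (a₂/a₁)^(3/2) = 22.32.
T₂ = 1.981 × 22.32 = 44.22 h.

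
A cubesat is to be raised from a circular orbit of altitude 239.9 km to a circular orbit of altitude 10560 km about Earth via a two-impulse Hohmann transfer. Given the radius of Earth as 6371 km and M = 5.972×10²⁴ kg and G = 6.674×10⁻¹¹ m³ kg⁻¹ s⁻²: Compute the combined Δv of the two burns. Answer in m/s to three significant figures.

Δv_total ≈ 2760 m/s

μ = GM = 6.674×10⁻¹¹ × 5.972×10²⁴ = 3.986×10¹⁴ m³/s².
r₁ = 6371 + 239.9 = 6610.9 km = 6.6109×10⁶ m.
r₂ = 6371 + 10560 = 16931 km = 1.6931×10⁷ m.
Transfer ellipse a_t = (r₁ + r₂)/2 = 1.177×10⁷ m.
At r₁: circular v_c1 = √(μ/r₁) = 7765 m/s; transfer-perigee v_p = √[μ(2/r₁ − 1/a_t)] = 9312 m/s.
Δv₁ = v_p − v_c1 = 1548 m/s.
At r₂: circular v_c2 = √(μ/r₂) = 4852 m/s; transfer-apogee v_a = √[μ(2/r₂ − 1/a_t)] = 3636 m/s.
Δv₂ = v_c2 − v_a = 1216 m/s.
Total Δv = Δv₁ + Δv₂ = 2763 m/s.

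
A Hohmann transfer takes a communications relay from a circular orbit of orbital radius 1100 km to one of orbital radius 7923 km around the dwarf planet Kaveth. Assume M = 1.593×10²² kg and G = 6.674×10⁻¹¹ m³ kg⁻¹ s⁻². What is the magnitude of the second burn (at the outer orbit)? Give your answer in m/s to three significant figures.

Δv ≈ 185 m/s

μ = GM = 6.674×10⁻¹¹ × 1.593×10²² = 1.063×10¹² m³/s².
r₁ = 1100 km = 1.100×10⁶ m.
r₂ = 7923 km = 7.923×10⁶ m.
Transfer ellipse a_t = (r₁ + r₂)/2 = 4.512×10⁶ m.
At r₁: circular v_c1 = √(μ/r₁) = 983.1 m/s; transfer-periapsis v_p = √[μ(2/r₁ − 1/a_t)] = 1303 m/s.
At r₂: circular v_c2 = √(μ/r₂) = 366.3 m/s; transfer-apoapsis v_a = √[μ(2/r₂ − 1/a_t)] = 180.9 m/s.
Δv₂ = v_c2 − v_a = 185.4 m/s.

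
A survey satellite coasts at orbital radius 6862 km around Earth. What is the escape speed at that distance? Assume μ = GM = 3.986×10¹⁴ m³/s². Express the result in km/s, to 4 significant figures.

v_esc ≈ 10.78 km/s

r = 6862 km = 6.862×10⁶ m.
Escape speed v_esc = √(2μ/r) = √(2 × 3.986×10¹⁴ / 6.862×10⁶) = √(1.162×10⁸) = 10780 m/s.
= 10.78 km/s.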